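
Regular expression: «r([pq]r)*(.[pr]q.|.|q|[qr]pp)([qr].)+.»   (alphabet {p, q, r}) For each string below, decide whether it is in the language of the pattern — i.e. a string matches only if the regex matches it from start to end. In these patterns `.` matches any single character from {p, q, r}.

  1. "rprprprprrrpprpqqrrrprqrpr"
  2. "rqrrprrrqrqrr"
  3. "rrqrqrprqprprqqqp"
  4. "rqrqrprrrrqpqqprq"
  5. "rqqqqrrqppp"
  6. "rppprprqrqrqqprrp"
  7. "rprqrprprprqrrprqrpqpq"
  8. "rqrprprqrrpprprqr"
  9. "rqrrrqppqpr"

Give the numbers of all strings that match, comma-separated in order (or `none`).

1 → no match
2 → no match
3 → no match
4 → no match
5 → no match
6 → no match
7 → match
8 → match
9 → no match

7, 8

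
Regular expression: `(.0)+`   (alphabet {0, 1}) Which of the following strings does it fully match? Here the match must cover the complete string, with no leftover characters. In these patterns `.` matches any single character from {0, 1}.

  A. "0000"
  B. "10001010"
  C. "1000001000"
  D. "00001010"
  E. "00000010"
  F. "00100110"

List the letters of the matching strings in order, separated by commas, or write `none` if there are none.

A → match
B → match
C → match
D → match
E → match
F → no match

A, B, C, D, E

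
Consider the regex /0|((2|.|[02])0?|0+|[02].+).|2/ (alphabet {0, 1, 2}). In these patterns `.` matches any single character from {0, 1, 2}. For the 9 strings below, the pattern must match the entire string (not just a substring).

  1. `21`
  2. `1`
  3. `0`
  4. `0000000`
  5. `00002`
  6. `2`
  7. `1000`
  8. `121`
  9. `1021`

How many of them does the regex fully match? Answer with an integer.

1. `21` → match
2. `1` → no match
3. `0` → match
4. `0000000` → match
5. `00002` → match
6. `2` → match
7. `1000` → no match
8. `121` → no match
9. `1021` → no match
Total matched: 5

5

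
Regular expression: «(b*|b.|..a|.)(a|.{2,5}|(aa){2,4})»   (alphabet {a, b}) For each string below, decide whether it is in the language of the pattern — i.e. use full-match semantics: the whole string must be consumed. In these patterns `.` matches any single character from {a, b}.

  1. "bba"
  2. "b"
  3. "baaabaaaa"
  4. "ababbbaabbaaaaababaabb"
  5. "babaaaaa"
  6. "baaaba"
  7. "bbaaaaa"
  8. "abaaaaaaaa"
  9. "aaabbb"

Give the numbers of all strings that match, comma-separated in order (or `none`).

1 → match
2 → no match
3 → no match
4 → no match
5 → no match
6 → match
7 → match
8 → no match
9 → match

1, 6, 7, 9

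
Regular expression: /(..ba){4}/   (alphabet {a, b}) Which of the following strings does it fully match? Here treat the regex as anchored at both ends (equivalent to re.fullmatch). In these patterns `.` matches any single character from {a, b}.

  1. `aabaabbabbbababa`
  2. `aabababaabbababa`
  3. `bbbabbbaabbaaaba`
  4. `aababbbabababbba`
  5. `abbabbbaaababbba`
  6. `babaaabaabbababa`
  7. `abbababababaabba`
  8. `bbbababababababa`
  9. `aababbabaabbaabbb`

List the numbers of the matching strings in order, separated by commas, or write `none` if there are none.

1, 2, 3, 4, 5, 6, 7, 8

1 → match
2 → match
3 → match
4 → match
5 → match
6 → match
7 → match
8 → match
9 → no match — must end with `ba`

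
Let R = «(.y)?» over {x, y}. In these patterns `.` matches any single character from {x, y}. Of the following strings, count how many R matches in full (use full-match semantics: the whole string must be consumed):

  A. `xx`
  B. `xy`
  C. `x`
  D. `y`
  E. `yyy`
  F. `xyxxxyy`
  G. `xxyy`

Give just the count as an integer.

1

A → no match
B → match
C → no match
D → no match
E → no match
F → no match
G → no match
Total matched: 1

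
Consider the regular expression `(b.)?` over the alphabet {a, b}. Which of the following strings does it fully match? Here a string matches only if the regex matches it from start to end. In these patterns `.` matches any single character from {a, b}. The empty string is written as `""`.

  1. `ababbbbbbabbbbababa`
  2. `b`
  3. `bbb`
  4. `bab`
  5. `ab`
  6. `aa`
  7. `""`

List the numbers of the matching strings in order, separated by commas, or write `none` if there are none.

1 → no match
2. `b` → no match
3. `bbb` → no match
4. `bab` → no match
5. `ab` → no match
6. `aa` → no match
7. `""` → match

7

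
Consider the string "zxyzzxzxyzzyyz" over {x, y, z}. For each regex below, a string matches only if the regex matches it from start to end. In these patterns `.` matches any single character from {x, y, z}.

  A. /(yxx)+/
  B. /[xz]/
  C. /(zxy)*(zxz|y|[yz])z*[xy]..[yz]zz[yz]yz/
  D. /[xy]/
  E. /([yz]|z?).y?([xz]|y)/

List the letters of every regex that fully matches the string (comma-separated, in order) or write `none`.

C

A → no match — must start with "yxx"
B → no match
C → match
D → no match
E → no match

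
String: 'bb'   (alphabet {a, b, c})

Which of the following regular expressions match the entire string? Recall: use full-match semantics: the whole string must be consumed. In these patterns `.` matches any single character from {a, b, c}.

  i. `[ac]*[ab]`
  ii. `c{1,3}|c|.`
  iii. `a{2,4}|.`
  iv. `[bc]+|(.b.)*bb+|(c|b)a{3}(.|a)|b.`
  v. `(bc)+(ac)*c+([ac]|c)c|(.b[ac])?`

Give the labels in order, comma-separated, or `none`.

i → no match
ii → no match
iii → no match
iv → match
v → no match

iv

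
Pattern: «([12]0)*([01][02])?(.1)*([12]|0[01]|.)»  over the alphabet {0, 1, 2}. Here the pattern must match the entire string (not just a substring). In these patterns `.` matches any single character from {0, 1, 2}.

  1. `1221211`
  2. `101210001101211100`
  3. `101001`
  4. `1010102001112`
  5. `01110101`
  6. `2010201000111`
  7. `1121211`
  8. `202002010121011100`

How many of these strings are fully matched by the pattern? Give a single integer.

7

1 → match
2 → no match
3 → match
4 → match
5 → match
6 → match
7 → match
8 → match
Total matched: 7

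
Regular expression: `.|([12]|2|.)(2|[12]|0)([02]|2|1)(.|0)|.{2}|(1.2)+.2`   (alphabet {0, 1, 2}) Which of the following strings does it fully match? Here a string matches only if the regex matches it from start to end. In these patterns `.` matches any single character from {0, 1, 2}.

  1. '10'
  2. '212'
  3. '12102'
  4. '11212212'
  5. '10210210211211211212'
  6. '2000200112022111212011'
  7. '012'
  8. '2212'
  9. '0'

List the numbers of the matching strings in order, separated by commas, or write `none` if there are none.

1, 4, 5, 8, 9

1. '10' → match
2. '212' → no match
3. '12102' → no match
4. '11212212' → match
5 → match
6 → no match
7. '012' → no match
8. '2212' → match
9. '0' → match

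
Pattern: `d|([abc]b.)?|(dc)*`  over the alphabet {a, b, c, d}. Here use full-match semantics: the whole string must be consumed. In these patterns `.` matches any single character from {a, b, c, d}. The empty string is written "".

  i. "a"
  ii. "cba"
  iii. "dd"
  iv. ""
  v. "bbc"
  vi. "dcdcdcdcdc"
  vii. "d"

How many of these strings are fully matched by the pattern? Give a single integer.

i → no match
ii → match
iii → no match
iv → match
v → match
vi → match
vii → match
Total matched: 5

5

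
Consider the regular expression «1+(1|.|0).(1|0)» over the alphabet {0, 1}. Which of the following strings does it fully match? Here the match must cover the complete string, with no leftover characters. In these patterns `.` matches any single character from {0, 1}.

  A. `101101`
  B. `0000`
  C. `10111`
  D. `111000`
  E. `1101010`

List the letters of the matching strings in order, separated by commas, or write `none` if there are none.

A → no match
B → no match — must start with `1`
C → no match
D → match
E → no match

D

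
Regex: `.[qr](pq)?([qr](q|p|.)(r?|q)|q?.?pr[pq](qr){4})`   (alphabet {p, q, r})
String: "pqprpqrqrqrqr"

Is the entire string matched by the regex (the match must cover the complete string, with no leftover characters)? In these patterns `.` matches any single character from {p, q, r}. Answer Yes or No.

Yes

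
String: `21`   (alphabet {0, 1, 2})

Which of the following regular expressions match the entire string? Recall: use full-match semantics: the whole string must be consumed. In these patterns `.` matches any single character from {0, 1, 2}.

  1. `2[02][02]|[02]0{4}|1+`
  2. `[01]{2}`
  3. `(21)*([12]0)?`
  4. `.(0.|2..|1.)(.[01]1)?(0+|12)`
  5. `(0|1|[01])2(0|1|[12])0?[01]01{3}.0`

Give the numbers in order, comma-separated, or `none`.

1 → no match
2 → no match
3 → match
4 → no match
5 → no match — must end with `0`

3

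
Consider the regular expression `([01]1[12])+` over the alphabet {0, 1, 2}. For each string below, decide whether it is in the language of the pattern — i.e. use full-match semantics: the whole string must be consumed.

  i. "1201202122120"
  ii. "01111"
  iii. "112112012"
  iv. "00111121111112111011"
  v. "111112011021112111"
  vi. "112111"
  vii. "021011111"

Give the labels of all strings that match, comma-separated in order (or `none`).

iii, vi

i → no match
ii → no match
iii → match
iv → no match
v → no match
vi → match
vii → no match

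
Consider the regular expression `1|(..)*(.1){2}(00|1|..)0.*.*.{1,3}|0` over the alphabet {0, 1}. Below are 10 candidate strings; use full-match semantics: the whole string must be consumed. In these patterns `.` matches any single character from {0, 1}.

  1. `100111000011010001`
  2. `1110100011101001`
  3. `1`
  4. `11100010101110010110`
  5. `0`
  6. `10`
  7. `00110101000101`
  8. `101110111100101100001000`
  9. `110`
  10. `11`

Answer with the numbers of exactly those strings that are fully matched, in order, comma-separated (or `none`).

1 → match
2 → no match
3. `1` → match
4 → no match
5. `0` → match
6. `10` → no match
7 → match
8 → no match
9. `110` → no match
10. `11` → no match

1, 3, 5, 7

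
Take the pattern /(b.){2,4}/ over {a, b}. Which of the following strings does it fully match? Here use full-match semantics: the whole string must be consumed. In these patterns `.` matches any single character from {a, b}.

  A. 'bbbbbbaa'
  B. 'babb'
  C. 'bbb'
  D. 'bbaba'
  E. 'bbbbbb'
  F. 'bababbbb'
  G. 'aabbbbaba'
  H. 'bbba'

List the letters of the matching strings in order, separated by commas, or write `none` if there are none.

B, E, F, H

A → no match
B → match
C → no match
D → no match
E → match
F → match
G → no match — must start with 'b'
H → match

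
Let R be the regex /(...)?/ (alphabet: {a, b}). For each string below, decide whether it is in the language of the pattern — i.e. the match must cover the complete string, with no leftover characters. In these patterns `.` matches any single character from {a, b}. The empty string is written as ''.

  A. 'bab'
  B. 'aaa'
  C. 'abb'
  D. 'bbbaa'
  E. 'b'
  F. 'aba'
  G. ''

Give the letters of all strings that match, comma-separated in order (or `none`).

A → match
B → match
C → match
D → no match
E → no match
F → match
G → match

A, B, C, F, G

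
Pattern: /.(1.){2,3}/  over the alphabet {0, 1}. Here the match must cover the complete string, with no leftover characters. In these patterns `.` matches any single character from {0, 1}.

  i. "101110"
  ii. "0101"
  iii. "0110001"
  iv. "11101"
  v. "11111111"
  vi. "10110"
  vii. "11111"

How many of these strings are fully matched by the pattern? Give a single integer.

1

i → no match
ii → no match
iii → no match
iv → no match
v → no match
vi → no match
vii → match
Total matched: 1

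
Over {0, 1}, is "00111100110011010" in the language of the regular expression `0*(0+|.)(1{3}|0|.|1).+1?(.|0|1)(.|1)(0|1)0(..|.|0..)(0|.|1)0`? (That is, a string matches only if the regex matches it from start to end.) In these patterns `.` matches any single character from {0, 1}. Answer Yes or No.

No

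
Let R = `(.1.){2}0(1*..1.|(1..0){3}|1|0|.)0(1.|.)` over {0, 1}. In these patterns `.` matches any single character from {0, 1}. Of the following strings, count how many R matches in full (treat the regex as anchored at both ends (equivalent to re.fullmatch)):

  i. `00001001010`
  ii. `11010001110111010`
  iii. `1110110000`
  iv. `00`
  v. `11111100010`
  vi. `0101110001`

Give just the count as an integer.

i. `00001001010` → no match
ii → no match
iii. `1110110000` → match
iv. `00` → no match
v. `11111100010` → match
vi. `0101110001` → match
Total matched: 3

3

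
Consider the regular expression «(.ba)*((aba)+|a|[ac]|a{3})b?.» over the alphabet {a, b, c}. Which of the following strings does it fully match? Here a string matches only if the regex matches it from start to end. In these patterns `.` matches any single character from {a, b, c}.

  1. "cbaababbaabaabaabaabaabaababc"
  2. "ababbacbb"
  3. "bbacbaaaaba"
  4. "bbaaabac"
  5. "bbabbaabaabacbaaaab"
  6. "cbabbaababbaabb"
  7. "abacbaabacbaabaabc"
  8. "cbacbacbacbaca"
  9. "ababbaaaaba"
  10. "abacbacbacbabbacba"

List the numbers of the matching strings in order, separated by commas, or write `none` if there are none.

1, 2, 3, 5, 6, 7, 8, 9, 10

1 → match
2 → match
3 → match
4 → no match
5 → match
6 → match
7 → match
8 → match
9 → match
10 → match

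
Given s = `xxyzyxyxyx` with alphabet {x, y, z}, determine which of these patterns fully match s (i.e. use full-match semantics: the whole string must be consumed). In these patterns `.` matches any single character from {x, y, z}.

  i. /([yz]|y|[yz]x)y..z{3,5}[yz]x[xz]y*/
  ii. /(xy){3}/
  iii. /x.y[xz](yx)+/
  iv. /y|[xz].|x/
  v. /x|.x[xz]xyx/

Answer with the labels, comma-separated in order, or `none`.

iii

i → no match
ii → no match — must start with `xy`
iii → match
iv → no match
v → no match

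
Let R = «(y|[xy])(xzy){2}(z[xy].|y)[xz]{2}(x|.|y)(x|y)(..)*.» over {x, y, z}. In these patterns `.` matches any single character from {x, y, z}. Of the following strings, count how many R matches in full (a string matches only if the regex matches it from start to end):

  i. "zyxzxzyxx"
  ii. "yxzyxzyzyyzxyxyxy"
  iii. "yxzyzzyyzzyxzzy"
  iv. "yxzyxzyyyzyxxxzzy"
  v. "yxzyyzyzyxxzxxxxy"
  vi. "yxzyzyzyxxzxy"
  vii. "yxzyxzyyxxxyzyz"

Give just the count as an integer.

2

i → no match
ii → match
iii → no match
iv → no match
v → no match
vi → no match
vii → match
Total matched: 2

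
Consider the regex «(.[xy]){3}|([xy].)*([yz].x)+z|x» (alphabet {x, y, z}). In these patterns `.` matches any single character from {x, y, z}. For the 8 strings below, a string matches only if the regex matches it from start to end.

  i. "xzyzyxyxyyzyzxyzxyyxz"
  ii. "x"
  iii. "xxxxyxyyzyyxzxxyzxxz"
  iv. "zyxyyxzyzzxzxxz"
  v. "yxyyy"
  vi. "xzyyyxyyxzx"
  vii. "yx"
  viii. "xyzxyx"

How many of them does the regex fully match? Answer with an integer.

2

i → no match
ii. "x" → match
iii → no match
iv → no match
v. "yxyyy" → no match
vi. "xzyyyxyyxzx" → no match
vii. "yx" → no match
viii. "xyzxyx" → match
Total matched: 2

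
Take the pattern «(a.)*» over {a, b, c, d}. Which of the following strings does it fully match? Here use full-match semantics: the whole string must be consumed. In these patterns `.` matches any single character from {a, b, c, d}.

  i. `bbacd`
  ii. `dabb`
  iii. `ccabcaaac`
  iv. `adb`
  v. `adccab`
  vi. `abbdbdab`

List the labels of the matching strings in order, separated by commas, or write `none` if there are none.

none

i. `bbacd` → no match
ii. `dabb` → no match
iii. `ccabcaaac` → no match
iv. `adb` → no match
v. `adccab` → no match
vi. `abbdbdab` → no match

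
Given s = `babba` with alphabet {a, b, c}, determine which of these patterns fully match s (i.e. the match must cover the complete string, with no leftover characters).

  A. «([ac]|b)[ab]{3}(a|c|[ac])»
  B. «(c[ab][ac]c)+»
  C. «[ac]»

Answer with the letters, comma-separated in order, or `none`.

A

A → match
B → no match — must start with `c`
C → no match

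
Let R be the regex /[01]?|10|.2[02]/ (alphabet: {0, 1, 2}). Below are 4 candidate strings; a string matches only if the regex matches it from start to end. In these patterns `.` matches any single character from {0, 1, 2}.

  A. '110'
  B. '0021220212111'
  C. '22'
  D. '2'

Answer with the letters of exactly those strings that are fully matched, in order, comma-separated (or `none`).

A → no match
B → no match
C → no match
D → no match

none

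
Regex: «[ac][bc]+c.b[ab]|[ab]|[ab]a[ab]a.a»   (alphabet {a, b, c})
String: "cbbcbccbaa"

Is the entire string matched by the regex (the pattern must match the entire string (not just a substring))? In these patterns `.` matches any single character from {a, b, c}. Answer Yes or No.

No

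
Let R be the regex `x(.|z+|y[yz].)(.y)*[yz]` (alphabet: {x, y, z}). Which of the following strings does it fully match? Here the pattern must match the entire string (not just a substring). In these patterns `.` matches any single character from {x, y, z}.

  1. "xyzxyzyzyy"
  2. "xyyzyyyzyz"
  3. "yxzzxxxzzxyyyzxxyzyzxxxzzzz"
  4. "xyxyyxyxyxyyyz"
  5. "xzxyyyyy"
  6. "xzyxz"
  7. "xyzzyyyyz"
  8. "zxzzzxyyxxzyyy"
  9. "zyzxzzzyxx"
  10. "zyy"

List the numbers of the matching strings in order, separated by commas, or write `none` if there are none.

1 → no match
2 → no match
3 → no match — must start with "x"
4 → no match
5 → no match
6 → no match
7 → match
8 → no match — must start with "x"
9 → no match — must start with "x"
10 → no match — must start with "x"

7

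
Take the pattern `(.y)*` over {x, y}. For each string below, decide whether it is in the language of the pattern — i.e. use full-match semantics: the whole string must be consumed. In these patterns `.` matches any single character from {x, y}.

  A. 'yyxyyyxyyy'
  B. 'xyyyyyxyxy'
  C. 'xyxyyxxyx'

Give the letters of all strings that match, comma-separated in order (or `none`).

A, B

A → match
B → match
C → no match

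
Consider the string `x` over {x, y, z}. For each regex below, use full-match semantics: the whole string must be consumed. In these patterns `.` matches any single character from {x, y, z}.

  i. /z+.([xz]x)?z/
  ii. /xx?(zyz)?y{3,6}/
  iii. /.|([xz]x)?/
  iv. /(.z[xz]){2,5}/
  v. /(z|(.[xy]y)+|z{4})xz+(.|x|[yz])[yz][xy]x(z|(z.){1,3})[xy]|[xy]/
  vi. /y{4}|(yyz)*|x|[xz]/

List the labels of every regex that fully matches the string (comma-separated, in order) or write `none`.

iii, v, vi

i → no match — must start with `z`
ii → no match — must end with `y`
iii → match
iv → no match
v → match
vi → match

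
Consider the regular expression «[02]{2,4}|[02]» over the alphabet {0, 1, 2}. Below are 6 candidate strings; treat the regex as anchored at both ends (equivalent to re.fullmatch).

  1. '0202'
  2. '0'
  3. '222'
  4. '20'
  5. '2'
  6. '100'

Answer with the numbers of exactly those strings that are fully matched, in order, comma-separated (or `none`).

1, 2, 3, 4, 5

1. '0202' → match
2. '0' → match
3. '222' → match
4. '20' → match
5. '2' → match
6. '100' → no match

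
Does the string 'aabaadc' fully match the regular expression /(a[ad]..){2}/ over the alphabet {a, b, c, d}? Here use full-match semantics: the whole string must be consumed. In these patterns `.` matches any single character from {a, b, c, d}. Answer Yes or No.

No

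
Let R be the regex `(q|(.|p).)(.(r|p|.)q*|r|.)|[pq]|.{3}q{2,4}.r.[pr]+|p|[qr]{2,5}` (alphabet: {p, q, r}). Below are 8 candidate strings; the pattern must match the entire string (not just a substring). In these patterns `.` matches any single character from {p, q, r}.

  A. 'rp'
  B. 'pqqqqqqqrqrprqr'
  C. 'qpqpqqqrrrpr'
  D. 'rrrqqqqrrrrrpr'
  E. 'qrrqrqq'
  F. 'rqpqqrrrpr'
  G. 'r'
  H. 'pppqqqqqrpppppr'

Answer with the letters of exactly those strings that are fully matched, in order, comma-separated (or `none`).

D, F, H

A → no match
B → no match
C → no match
D → match
E → no match
F → match
G → no match
H → match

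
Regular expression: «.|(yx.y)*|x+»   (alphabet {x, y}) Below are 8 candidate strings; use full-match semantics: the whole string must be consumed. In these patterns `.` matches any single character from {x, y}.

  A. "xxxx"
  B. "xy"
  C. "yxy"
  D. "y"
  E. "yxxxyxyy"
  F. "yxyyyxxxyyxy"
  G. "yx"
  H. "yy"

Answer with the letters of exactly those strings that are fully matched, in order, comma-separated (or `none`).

A → match
B → no match
C → no match
D → match
E → no match
F → no match
G → no match
H → no match

A, D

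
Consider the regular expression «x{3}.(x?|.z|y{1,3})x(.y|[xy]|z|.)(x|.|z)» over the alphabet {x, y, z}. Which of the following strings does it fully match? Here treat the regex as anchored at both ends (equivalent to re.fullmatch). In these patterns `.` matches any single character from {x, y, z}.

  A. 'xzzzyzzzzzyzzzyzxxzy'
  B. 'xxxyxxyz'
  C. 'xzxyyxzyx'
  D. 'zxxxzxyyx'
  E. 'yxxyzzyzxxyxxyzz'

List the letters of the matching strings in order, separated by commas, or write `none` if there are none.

B

A → no match
B → match
C → no match
D → no match — must start with 'x'
E → no match — must start with 'x'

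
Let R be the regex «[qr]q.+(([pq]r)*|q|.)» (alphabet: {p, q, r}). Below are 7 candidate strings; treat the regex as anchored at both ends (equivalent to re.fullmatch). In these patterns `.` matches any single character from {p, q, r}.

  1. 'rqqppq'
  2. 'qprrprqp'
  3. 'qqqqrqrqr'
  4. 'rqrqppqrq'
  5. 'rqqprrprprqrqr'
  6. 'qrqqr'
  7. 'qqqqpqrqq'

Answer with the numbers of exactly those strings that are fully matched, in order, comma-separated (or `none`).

1, 3, 4, 5, 7

1 → match
2 → no match
3 → match
4 → match
5 → match
6 → no match
7 → match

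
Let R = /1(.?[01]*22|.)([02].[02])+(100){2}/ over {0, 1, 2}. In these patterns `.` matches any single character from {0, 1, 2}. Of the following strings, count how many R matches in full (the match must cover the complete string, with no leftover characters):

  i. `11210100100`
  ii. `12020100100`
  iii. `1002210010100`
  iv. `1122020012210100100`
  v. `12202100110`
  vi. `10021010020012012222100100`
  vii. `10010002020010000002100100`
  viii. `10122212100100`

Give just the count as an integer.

i → match
ii → match
iii → no match
iv → match
v → no match — must end with `100`
vi → no match
vii → match
viii → match
Total matched: 5

5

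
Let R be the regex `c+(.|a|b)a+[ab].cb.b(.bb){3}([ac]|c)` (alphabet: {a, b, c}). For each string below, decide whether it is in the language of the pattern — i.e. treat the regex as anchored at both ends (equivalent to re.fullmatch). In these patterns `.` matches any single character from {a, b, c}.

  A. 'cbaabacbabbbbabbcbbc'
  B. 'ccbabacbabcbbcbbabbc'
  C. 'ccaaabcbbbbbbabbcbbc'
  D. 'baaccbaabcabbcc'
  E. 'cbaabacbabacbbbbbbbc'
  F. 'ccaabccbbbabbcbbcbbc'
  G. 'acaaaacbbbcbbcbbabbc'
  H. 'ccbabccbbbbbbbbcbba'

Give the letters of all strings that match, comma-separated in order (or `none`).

A, B, C, F

A → match
B → match
C → match
D → no match — must start with 'c'
E → no match
F → match
G → no match — must start with 'c'
H → no match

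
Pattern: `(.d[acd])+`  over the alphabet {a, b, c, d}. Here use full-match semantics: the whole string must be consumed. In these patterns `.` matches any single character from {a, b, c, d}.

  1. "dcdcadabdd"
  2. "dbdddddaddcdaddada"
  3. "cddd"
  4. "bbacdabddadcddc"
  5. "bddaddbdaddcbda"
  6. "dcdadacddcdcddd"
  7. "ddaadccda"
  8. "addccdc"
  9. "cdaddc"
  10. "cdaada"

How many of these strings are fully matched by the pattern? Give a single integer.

4

1 → no match
2 → no match
3 → no match
4 → no match
5 → match
6 → no match
7 → match
8 → no match
9 → match
10 → match
Total matched: 4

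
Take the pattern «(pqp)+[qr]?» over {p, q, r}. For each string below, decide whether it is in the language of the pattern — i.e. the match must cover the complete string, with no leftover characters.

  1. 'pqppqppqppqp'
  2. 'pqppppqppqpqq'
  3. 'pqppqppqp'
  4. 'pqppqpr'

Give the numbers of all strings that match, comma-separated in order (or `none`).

1, 3, 4

1. 'pqppqppqppqp' → match
2 → no match
3. 'pqppqppqp' → match
4. 'pqppqpr' → match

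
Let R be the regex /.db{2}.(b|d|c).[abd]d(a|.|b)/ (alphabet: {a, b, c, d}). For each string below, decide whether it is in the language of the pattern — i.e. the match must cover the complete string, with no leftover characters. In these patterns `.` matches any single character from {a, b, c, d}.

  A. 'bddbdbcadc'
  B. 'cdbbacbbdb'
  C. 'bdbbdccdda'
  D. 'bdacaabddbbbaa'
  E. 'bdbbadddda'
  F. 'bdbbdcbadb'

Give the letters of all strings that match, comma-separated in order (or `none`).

A → no match
B → match
C → match
D → no match
E → match
F → match

B, C, E, F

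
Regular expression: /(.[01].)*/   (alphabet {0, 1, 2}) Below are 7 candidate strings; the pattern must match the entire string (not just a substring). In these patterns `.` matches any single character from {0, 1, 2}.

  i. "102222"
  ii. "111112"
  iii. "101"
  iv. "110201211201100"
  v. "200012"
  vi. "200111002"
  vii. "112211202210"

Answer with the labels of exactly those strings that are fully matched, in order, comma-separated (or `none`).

i → no match
ii → match
iii → match
iv → match
v → match
vi → match
vii → match

ii, iii, iv, v, vi, vii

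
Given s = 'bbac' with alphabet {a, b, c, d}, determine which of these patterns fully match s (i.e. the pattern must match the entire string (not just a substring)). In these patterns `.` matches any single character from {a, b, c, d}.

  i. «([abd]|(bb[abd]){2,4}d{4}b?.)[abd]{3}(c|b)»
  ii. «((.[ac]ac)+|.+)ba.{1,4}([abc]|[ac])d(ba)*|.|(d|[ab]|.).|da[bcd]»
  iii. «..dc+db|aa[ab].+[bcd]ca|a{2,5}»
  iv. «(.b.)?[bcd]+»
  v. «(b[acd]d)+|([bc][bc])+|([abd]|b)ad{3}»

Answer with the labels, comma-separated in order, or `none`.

i → no match
ii → no match
iii → no match
iv → match
v → no match

iv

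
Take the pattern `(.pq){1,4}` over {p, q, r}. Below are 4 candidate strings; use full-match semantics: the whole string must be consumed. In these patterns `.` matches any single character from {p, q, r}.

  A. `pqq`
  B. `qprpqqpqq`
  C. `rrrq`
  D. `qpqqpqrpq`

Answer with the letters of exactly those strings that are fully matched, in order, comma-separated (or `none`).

A. `pqq` → no match — must end with `pq`
B. `qprpqqpqq` → no match — must end with `pq`
C. `rrrq` → no match — must end with `pq`
D. `qpqqpqrpq` → match

D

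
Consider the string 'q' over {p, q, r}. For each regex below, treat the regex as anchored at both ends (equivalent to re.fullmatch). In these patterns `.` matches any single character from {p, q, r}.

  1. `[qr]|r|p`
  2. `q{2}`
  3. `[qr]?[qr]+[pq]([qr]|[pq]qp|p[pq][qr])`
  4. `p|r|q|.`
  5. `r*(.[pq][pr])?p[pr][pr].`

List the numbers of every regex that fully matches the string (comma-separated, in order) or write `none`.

1, 4

1 → match
2 → no match
3 → no match
4 → match
5 → no match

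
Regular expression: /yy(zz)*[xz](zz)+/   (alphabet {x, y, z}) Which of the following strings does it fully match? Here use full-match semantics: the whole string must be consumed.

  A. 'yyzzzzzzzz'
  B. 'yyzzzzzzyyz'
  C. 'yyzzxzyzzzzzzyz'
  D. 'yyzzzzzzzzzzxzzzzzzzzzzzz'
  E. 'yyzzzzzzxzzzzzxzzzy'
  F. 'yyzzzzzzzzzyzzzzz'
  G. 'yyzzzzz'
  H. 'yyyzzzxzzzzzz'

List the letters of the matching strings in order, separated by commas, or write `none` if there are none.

D, G

A → no match
B → no match — must end with 'zz'
C → no match — must end with 'zz'
D → match
E → no match — must end with 'zz'
F → no match
G → match
H → no match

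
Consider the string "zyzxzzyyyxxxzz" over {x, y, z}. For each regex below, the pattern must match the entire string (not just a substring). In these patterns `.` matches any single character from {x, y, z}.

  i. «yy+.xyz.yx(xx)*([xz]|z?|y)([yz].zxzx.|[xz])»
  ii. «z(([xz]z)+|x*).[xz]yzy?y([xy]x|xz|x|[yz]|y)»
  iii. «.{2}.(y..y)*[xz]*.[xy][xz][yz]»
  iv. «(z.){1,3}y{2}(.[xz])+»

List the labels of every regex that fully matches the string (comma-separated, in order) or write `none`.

iv

i → no match — must start with "yy"
ii → no match
iii → no match
iv → match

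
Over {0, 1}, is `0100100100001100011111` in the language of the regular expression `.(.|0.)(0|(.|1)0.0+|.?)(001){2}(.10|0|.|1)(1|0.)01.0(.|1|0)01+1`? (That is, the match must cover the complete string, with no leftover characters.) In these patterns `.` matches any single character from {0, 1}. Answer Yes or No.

Yes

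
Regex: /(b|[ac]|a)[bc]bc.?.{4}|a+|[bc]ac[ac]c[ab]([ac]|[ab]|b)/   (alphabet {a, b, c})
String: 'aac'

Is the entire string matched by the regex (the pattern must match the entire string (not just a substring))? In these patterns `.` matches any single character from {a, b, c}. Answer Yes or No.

No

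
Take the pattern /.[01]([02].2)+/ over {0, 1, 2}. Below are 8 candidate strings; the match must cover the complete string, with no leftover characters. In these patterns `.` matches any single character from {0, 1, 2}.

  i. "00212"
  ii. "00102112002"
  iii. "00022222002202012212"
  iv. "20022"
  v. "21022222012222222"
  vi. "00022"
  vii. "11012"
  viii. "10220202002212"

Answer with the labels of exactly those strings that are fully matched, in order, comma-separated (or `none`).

i, iii, iv, v, vi, vii

i. "00212" → match
ii. "00102112002" → no match
iii → match
iv. "20022" → match
v → match
vi. "00022" → match
vii. "11012" → match
viii → no match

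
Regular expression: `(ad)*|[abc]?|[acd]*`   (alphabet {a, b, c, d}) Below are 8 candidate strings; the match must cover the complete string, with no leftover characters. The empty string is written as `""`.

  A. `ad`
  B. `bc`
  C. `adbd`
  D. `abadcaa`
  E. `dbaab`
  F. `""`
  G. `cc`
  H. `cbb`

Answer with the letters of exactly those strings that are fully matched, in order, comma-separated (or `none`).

A, F, G

A → match
B → no match
C → no match
D → no match
E → no match
F → match
G → match
H → no match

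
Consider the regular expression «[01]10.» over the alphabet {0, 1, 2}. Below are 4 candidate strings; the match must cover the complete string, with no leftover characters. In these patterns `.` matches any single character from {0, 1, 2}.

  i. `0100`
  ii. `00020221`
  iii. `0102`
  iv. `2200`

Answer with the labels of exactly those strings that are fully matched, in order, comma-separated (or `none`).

i, iii

i → match
ii → no match
iii → match
iv → no match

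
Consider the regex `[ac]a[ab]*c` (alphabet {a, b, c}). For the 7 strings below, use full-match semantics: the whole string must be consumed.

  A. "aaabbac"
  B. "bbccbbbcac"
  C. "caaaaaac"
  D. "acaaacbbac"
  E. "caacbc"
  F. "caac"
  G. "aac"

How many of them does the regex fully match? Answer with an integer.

A → match
B → no match
C → match
D → no match
E → no match
F → match
G → match
Total matched: 4

4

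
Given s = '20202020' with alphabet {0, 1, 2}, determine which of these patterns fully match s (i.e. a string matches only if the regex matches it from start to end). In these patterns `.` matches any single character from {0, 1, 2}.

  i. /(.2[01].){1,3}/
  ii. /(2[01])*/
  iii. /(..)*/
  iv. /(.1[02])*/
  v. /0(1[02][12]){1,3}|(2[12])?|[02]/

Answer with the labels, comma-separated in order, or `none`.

ii, iii

i → no match
ii → match
iii → match
iv → no match
v → no match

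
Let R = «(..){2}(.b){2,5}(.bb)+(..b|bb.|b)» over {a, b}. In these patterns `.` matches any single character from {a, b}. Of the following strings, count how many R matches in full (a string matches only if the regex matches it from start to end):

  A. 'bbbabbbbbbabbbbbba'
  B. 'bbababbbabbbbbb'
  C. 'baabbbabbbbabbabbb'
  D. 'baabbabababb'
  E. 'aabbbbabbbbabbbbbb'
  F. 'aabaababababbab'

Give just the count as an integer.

4

A → match
B → match
C → match
D → no match
E → match
F → no match
Total matched: 4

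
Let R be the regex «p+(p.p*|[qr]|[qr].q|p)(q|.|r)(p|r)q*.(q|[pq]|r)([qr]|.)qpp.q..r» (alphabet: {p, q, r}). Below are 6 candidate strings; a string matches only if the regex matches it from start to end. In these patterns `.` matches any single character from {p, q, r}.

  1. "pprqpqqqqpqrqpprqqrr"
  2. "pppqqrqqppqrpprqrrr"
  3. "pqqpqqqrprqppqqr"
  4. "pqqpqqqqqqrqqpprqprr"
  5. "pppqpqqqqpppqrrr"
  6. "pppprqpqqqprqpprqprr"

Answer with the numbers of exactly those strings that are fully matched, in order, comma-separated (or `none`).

1 → match
2 → no match
3 → no match
4 → match
5 → match
6 → match

1, 4, 5, 6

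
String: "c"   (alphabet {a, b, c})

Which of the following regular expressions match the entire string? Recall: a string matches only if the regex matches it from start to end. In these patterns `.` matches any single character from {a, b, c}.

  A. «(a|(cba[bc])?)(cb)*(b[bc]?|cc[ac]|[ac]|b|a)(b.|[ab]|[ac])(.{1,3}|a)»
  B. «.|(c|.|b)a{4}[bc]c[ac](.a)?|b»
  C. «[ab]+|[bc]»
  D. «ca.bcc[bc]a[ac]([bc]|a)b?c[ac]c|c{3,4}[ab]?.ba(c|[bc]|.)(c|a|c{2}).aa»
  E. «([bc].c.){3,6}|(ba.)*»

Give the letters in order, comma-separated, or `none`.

A → no match
B → match
C → match
D → no match
E → no match

B, C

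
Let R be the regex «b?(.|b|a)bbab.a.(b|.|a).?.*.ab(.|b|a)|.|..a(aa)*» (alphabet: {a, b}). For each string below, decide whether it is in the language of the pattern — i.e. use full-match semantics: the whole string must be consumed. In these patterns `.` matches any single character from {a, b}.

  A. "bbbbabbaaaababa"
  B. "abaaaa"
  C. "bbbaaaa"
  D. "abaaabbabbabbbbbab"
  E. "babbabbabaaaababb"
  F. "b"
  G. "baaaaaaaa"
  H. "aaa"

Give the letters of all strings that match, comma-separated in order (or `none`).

A, E, F, G, H

A → match
B → no match
C → no match
D → no match
E → match
F → match
G → match
H → match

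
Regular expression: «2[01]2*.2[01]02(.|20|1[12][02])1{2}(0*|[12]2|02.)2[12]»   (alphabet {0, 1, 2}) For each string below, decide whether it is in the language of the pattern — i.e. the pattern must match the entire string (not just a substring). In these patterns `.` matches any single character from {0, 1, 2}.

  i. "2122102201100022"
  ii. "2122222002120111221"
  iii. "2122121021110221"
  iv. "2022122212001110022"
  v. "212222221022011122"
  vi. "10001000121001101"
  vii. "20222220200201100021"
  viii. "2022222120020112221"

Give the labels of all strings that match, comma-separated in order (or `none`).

i → match
ii → match
iii → no match
iv → no match
v → no match
vi → no match — must start with "2"
vii → match
viii → match

i, ii, vii, viii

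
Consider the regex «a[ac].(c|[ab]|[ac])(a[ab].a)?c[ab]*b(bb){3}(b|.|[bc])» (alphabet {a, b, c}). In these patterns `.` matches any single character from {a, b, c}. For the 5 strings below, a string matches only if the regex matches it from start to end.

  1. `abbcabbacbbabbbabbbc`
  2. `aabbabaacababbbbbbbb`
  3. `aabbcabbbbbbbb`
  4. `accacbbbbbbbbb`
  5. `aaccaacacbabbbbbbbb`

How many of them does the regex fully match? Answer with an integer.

4

1 → no match
2 → match
3 → match
4 → match
5 → match
Total matched: 4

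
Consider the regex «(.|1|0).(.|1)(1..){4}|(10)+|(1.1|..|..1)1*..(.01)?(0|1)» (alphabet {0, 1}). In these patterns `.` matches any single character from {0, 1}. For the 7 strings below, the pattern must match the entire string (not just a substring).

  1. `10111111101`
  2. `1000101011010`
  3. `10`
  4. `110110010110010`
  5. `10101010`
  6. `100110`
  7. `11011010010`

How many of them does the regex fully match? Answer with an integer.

1 → match
2 → no match
3 → match
4 → no match
5 → match
6 → no match
7 → no match
Total matched: 3

3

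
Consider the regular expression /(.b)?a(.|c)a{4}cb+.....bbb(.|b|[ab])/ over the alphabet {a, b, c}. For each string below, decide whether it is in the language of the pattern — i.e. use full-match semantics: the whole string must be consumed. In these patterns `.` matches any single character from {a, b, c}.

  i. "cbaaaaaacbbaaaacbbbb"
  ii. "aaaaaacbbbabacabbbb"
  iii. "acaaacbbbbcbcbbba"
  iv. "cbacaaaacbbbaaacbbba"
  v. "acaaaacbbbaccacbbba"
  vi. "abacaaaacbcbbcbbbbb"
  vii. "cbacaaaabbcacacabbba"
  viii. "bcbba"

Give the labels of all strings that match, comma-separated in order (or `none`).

i, ii, iv, v, vi

i → match
ii → match
iii → no match
iv → match
v → match
vi → match
vii → no match
viii → no match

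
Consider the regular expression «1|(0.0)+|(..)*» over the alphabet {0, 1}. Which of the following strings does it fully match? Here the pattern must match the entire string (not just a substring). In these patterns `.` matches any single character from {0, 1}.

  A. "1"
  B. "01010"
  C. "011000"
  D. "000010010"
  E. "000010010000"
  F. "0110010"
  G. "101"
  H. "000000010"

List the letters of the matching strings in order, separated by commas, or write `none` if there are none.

A, C, D, E, H

A → match
B → no match
C → match
D → match
E → match
F → no match
G → no match
H → match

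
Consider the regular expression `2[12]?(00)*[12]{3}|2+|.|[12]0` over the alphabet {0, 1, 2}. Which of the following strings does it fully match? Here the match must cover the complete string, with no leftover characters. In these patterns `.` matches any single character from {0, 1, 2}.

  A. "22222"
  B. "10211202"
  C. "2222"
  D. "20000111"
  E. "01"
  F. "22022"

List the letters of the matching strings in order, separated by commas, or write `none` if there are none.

A, C, D

A → match
B → no match
C → match
D → match
E → no match
F → no match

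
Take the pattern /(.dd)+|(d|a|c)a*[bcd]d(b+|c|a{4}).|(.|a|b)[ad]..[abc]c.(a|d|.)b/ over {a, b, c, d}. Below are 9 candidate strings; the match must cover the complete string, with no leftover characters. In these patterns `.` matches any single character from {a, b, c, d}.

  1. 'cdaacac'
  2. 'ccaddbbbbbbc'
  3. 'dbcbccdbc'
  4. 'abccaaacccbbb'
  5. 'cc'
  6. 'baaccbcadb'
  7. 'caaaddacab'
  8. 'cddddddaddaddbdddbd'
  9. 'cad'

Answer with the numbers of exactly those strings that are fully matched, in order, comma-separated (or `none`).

none

1 → no match
2 → no match
3 → no match
4 → no match
5 → no match
6 → no match
7 → no match
8 → no match
9 → no match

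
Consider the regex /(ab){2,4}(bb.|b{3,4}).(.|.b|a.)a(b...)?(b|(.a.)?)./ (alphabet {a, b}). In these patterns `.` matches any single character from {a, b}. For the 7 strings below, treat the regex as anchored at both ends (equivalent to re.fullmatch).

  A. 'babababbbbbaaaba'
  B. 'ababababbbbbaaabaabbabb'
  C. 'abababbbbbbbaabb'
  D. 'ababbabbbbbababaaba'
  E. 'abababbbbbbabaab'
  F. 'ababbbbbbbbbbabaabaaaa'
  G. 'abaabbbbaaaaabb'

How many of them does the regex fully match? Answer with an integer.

2

A → no match — must start with 'ab'
B → match
C → no match
D → no match
E → match
F → no match
G → no match
Total matched: 2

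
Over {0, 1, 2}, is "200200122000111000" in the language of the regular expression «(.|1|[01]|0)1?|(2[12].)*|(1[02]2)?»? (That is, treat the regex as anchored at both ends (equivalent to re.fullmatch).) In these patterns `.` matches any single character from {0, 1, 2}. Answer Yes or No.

No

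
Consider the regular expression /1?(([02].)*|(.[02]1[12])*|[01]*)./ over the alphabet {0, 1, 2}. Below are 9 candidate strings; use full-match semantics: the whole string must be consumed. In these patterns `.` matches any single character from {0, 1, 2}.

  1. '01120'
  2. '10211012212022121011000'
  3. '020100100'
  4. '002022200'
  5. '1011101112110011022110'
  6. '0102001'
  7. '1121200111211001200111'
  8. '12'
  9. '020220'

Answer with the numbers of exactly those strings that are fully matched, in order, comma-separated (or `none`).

4, 6, 7, 8

1. '01120' → no match
2 → no match
3. '020100100' → no match
4. '002022200' → match
5 → no match
6. '0102001' → match
7 → match
8. '12' → match
9. '020220' → no match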